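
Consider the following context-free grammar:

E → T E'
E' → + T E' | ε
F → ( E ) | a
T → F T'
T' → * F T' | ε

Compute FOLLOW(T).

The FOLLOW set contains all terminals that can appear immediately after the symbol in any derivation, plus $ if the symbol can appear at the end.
Useful FIRST sets: FIRST(E') = {+, ε}, FIRST(T') = {*, ε} (both E' and T' are nullable).
FOLLOW(E): E is the start symbol → $; E appears in F → ( E ) followed by ')' → FOLLOW(E) = {), $}.
FOLLOW(E'): E' appears at the right end of E → T E' and of E' → + T E', so FOLLOW(E') ⊇ FOLLOW(E) (the second occurrence adds nothing new). FOLLOW(E') = {), $}.
FOLLOW(T): in E → T E' and E' → + T E', T is followed by E': add FIRST(E') minus ε = {+}; since E' is nullable, also add FOLLOW(E) and FOLLOW(E') = {), $}. FOLLOW(T) = {+, ), $}.

Final answer: {$, ), +}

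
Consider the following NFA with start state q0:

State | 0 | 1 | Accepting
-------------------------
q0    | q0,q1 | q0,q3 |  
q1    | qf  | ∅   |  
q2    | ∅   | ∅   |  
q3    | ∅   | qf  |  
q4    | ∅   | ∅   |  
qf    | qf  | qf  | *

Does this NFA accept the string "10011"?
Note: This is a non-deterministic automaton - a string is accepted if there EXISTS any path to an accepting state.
Track the set of states the NFA could be in: start {q0}
Read '1': {q0} → {q0, q3}
Read '0': {q0, q3} → {q0, q1}
Read '0': {q0, q1} → {q0, q1, qf}
Read '1': {q0, q1, qf} → {q0, q3, qf}
Read '1': {q0, q3, qf} → {q0, q3, qf}
Final set {q0, q3, qf} contains accepting state(s) {qf} → accepted.

Final answer: Yes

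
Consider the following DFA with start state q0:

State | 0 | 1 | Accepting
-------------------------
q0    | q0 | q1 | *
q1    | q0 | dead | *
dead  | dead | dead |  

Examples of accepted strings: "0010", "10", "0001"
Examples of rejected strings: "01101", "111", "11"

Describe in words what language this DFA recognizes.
binary strings with no two consecutive 1s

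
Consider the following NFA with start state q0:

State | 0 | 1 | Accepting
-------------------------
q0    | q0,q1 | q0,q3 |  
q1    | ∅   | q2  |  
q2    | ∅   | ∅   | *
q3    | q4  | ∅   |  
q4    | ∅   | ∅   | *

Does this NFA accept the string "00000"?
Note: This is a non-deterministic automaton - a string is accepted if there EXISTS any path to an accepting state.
Track the set of states the NFA could be in: start {q0}
Read '0': {q0} → {q0, q1}
Read '0': {q0, q1} → {q0, q1}
Read '0': {q0, q1} → {q0, q1}
Read '0': {q0, q1} → {q0, q1}
Read '0': {q0, q1} → {q0, q1}
Final set {q0, q1} contains no accepting state → rejected.

Final answer: No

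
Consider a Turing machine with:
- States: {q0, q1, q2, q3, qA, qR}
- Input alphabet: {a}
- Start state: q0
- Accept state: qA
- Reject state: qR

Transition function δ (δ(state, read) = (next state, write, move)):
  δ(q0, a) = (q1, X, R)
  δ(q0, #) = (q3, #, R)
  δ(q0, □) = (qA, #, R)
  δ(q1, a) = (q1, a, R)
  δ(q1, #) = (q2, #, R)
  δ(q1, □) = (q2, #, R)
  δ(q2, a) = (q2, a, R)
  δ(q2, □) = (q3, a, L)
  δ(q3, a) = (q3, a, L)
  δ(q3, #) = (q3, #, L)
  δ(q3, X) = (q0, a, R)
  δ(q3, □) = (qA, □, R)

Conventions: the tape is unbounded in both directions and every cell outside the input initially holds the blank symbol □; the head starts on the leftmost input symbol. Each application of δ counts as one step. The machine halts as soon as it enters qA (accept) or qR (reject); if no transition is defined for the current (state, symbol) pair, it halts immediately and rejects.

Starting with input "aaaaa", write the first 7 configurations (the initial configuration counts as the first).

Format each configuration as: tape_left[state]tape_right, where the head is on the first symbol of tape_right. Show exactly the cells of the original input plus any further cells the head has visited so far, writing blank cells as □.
Step 0: [q0]aaaaa (head at position 0)
Step 1: δ(q0, a) = (q1, X, R)  ⊢  X[q1]aaaa (head at position 1)
Step 2: δ(q1, a) = (q1, a, R)  ⊢  Xa[q1]aaa (head at position 2)
Step 3: δ(q1, a) = (q1, a, R)  ⊢  Xaa[q1]aa (head at position 3)
Step 4: δ(q1, a) = (q1, a, R)  ⊢  Xaaa[q1]a (head at position 4)
Step 5: δ(q1, a) = (q1, a, R)  ⊢  Xaaaa[q1]□ (head at position 5)
Step 6: δ(q1, □) = (q2, #, R)  ⊢  Xaaaa#[q2]□ (head at position 6)

Final answer: [q0]aaaaa ⊢ X[q1]aaaa ⊢ Xa[q1]aaa ⊢ Xaa[q1]aa ⊢ Xaaa[q1]a ⊢ Xaaaa[q1]□ ⊢ Xaaaa#[q2]□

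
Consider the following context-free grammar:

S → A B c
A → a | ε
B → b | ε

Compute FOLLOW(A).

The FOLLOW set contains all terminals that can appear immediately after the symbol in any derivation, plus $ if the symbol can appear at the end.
A occurs in S → A B c followed by B c. Add FIRST(B) minus ε = {b}; B is nullable (B → ε), so what follows B can also follow A: the terminal c. FOLLOW(A) = {b, c}.

Final answer: {b, c}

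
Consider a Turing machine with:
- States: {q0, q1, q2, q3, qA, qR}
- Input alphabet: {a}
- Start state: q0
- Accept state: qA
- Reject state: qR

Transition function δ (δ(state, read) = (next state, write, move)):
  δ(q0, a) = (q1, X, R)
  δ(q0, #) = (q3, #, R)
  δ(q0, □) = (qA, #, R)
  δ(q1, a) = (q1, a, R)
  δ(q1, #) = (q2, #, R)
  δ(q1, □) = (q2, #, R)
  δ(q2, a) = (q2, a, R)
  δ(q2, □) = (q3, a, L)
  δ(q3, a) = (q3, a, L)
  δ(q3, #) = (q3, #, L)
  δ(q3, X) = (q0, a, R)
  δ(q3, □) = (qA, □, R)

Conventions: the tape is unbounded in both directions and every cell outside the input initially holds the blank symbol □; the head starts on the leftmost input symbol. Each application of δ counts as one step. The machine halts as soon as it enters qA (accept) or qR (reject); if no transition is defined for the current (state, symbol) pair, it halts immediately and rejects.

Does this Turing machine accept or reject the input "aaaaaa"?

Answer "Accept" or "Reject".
Trace (configuration after each step, as tape_left[state]tape_right with head position):
Step 0: [q0]aaaaaa (head at position 0)
Step 1: X[q1]aaaaa (head 1)
Step 2: Xa[q1]aaaa (head 2)
Step 3: Xaa[q1]aaa (head 3)
Step 4: Xaaa[q1]aa (head 4)
Step 5: Xaaaa[q1]a (head 5)
Step 6: Xaaaaa[q1]□ (head 6)
Step 7: Xaaaaa#[q2]□ (head 7)
Step 8: Xaaaaa[q3]#a (head 6)
Step 9: Xaaaa[q3]a#a (head 5)
Step 10: Xaaa[q3]aa#a (head 4)
Step 11: Xaa[q3]aaa#a (head 3)
Step 12: Xa[q3]aaaa#a (head 2)
Step 13: X[q3]aaaaa#a (head 1)
Step 14: [q3]Xaaaaa#a (head 0)
Step 15: a[q0]aaaaa#a (head 1)
Step 16: aX[q1]aaaa#a (head 2)
Step 17: aXa[q1]aaa#a (head 3)
Step 18: aXaa[q1]aa#a (head 4)
Step 19: aXaaa[q1]a#a (head 5)
Step 20: aXaaaa[q1]#a (head 6)
Step 21: aXaaaa#[q2]a (head 7)
Step 22: aXaaaa#a[q2]□ (head 8)
Step 23: aXaaaa#[q3]aa (head 7)
Step 24: aXaaaa[q3]#aa (head 6)
Step 25: aXaaa[q3]a#aa (head 5)
Step 26: aXaa[q3]aa#aa (head 4)
Step 27: aXa[q3]aaa#aa (head 3)
Step 28: aX[q3]aaaa#aa (head 2)
Step 29: a[q3]Xaaaa#aa (head 1)
Step 30: aa[q0]aaaa#aa (head 2)
Step 31: aaX[q1]aaa#aa (head 3)
Step 32: aaXa[q1]aa#aa (head 4)
Step 33: aaXaa[q1]a#aa (head 5)
Step 34: aaXaaa[q1]#aa (head 6)
Step 35: aaXaaa#[q2]aa (head 7)
Step 36: aaXaaa#a[q2]a (head 8)
Step 37: aaXaaa#aa[q2]□ (head 9)
Step 38: aaXaaa#a[q3]aa (head 8)
Step 39: aaXaaa#[q3]aaa (head 7)
Step 40: aaXaaa[q3]#aaa (head 6)
Step 41: aaXaa[q3]a#aaa (head 5)
Step 42: aaXa[q3]aa#aaa (head 4)
Step 43: aaX[q3]aaa#aaa (head 3)
Step 44: aa[q3]Xaaa#aaa (head 2)
Step 45: aaa[q0]aaa#aaa (head 3)
Step 46: aaaX[q1]aa#aaa (head 4)
Step 47: aaaXa[q1]a#aaa (head 5)
Step 48: aaaXaa[q1]#aaa (head 6)
Step 49: aaaXaa#[q2]aaa (head 7)
Step 50: aaaXaa#a[q2]aa (head 8)
Step 51: aaaXaa#aa[q2]a (head 9)
Step 52: aaaXaa#aaa[q2]□ (head 10)
Step 53: aaaXaa#aa[q3]aa (head 9)
Step 54: aaaXaa#a[q3]aaa (head 8)
Step 55: aaaXaa#[q3]aaaa (head 7)
Step 56: aaaXaa[q3]#aaaa (head 6)
Step 57: aaaXa[q3]a#aaaa (head 5)
Step 58: aaaX[q3]aa#aaaa (head 4)
Step 59: aaa[q3]Xaa#aaaa (head 3)
Step 60: aaaa[q0]aa#aaaa (head 4)
Step 61: aaaaX[q1]a#aaaa (head 5)
Step 62: aaaaXa[q1]#aaaa (head 6)
Step 63: aaaaXa#[q2]aaaa (head 7)
Step 64: aaaaXa#a[q2]aaa (head 8)
Step 65: aaaaXa#aa[q2]aa (head 9)
Step 66: aaaaXa#aaa[q2]a (head 10)
Step 67: aaaaXa#aaaa[q2]□ (head 11)
Step 68: aaaaXa#aaa[q3]aa (head 10)
Step 69: aaaaXa#aa[q3]aaa (head 9)
Step 70: aaaaXa#a[q3]aaaa (head 8)
Step 71: aaaaXa#[q3]aaaaa (head 7)
Step 72: aaaaXa[q3]#aaaaa (head 6)
Step 73: aaaaX[q3]a#aaaaa (head 5)
Step 74: aaaa[q3]Xa#aaaaa (head 4)
Step 75: aaaaa[q0]a#aaaaa (head 5)
Step 76: aaaaaX[q1]#aaaaa (head 6)
Step 77: aaaaaX#[q2]aaaaa (head 7)
Step 78: aaaaaX#a[q2]aaaa (head 8)
Step 79: aaaaaX#aa[q2]aaa (head 9)
Step 80: aaaaaX#aaa[q2]aa (head 10)
Step 81: aaaaaX#aaaa[q2]a (head 11)
Step 82: aaaaaX#aaaaa[q2]□ (head 12)
Step 83: aaaaaX#aaaa[q3]aa (head 11)
Step 84: aaaaaX#aaa[q3]aaa (head 10)
Step 85: aaaaaX#aa[q3]aaaa (head 9)
Step 86: aaaaaX#a[q3]aaaaa (head 8)
Step 87: aaaaaX#[q3]aaaaaa (head 7)
Step 88: aaaaaX[q3]#aaaaaa (head 6)
Step 89: aaaaa[q3]X#aaaaaa (head 5)
Step 90: aaaaaa[q0]#aaaaaa (head 6)
Step 91: aaaaaa#[q3]aaaaaa (head 7)
Step 92: aaaaaa[q3]#aaaaaa (head 6)
Step 93: aaaaa[q3]a#aaaaaa (head 5)
Step 94: aaaa[q3]aa#aaaaaa (head 4)
Step 95: aaa[q3]aaa#aaaaaa (head 3)
Step 96: aa[q3]aaaa#aaaaaa (head 2)
Step 97: a[q3]aaaaa#aaaaaa (head 1)
Step 98: [q3]aaaaaa#aaaaaa (head 0)
Step 99: [q3]□aaaaaa#aaaaaa (head -1)
Step 100: □[qA]aaaaaa#aaaaaa (head 0)
The machine is in qA, so it halts and accepts.

Final answer: Accept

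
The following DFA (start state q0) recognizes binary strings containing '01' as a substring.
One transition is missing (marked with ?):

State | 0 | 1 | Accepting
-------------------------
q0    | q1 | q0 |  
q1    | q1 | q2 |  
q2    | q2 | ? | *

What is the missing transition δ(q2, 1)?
q2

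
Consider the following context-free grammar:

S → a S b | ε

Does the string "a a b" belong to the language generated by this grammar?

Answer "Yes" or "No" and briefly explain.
Every derivation applies S → a S b some number n of times and then S → ε, producing a^n b^n with equally many a's and b's. The string a a b has two a's but only one b, so it cannot be derived.

Final answer: No - no valid derivation exists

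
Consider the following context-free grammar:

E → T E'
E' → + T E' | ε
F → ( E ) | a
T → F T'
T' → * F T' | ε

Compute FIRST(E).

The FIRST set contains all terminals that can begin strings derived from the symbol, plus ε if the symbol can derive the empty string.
FIRST(F): F → ( E ) contributes '(' and F → a contributes 'a', so FIRST(F) = {(, a}. F is not nullable.
FIRST(T): T → F T' begins with F, and F is not nullable, so FIRST(T) = FIRST(F) = {(, a}.
FIRST(E): E → T E' begins with T, and T is not nullable, so FIRST(E) = FIRST(T) = {(, a}.

Final answer: {(, a}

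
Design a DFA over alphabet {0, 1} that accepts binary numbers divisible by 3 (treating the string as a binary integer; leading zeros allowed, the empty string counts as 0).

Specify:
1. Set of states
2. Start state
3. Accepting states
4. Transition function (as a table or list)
One valid DFA (any DFA recognizing the same language is acceptable):
States: {q0, q1, q2}
Start: q0
Accepting: {q0}
Transitions (accepting states marked with *):
State | 0 | 1 | Accepting
-------------------------
q0    | q0 | q1 | *
q1    | q2 | q0 |  
q2    | q1 | q2 |  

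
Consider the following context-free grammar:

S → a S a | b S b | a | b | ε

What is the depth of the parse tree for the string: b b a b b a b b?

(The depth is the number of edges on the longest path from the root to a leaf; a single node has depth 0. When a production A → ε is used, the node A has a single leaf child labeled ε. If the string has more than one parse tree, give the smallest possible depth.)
The string has even length 8, so its (unique) parse tree peels off matching outer symbols: S → b S b, S → b S b, S → a S a, S → b S b, and finally S → ε for the empty middle.
The S nodes are at depths 0..4; the ε leaf under the innermost S is at depth 5 (terminal leaves are at depths 1..4).
Depth = 5.

Final answer: 5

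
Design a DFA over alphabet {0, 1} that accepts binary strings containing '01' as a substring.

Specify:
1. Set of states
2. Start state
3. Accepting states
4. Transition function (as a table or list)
One valid DFA (any DFA recognizing the same language is acceptable):
States: {q0, q1, q2}
Start: q0
Accepting: {q2}
Transitions (accepting states marked with *):
State | 0 | 1 | Accepting
-------------------------
q0    | q1 | q0 |  
q1    | q1 | q2 |  
q2    | q2 | q2 | *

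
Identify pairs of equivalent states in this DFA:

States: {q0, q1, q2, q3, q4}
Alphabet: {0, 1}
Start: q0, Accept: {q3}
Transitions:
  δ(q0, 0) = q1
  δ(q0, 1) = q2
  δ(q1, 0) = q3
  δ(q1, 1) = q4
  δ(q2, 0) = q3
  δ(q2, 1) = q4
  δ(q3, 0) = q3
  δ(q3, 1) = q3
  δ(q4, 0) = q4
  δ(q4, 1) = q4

Using the table-filling algorithm:
Round 0 – mark pairs where exactly one state is accepting: (q0,q3), (q1,q3), (q2,q3), (q3,q4)
Round 1 – newly marked: (q0,q1) [on 0: q1 vs q3, already marked]; (q0,q2) [on 0: q1 vs q3, already marked]; (q1,q4) [on 0: q3 vs q4, already marked]; (q2,q4) [on 0: q3 vs q4, already marked]
Round 2 – newly marked: (q0,q4) [on 0: q1 vs q4, already marked]
No further pairs can be marked.
(q1, q2) unmarked: δ(q1,0)=q3, δ(q2,0)=q3; δ(q1,1)=q4, δ(q2,1)=q4 → equivalent
Equivalent pairs: (q1, q2)

Final answer: Equivalent pairs: (q1, q2)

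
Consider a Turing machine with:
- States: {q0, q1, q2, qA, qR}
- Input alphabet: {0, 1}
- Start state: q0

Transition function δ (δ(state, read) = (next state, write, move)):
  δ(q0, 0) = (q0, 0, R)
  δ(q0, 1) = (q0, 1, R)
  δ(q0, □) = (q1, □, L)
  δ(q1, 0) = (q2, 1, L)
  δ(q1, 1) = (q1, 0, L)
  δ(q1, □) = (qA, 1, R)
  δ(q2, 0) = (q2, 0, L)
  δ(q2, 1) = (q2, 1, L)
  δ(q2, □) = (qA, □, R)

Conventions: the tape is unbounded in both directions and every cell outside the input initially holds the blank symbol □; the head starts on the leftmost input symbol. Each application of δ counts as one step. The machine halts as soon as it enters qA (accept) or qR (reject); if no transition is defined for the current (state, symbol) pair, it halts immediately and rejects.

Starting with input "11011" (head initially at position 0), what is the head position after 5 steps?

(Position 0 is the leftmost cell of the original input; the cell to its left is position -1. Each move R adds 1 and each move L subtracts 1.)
Step 0: [q0]11011 (head at position 0)
Step 1: δ(q0, 1) = (q0, 1, R)  ⊢  1[q0]1011 (head at position 1)
Step 2: δ(q0, 1) = (q0, 1, R)  ⊢  11[q0]011 (head at position 2)
Step 3: δ(q0, 0) = (q0, 0, R)  ⊢  110[q0]11 (head at position 3)
Step 4: δ(q0, 1) = (q0, 1, R)  ⊢  1101[q0]1 (head at position 4)
Step 5: δ(q0, 1) = (q0, 1, R)  ⊢  11011[q0]□ (head at position 5)
Head position after 5 steps: 5

Final answer: Position 5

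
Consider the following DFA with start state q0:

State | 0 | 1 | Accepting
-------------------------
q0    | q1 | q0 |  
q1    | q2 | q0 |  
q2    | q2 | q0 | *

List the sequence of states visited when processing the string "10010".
q0 → q0 → q1 → q2 → q0 → q1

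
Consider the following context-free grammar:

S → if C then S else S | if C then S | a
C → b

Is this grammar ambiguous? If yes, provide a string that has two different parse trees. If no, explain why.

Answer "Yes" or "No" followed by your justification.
The 'dangling else' can attach to either if. Two leftmost derivations of  if b then if b then a else a:
  (1) S ⇒ if C then S else S ⇒ if b then S else S ⇒ if b then if C then S else S ⇒ if b then if b then S else S ⇒ if b then if b then a else S ⇒ if b then if b then a else a   (else belongs to the outer if)
  (2) S ⇒ if C then S ⇒ if b then S ⇒ if b then if C then S else S ⇒ if b then if b then S else S ⇒ if b then if b then a else S ⇒ if b then if b then a else a   (else belongs to the inner if)
Two distinct parse trees for the same string, so the grammar is ambiguous.

Final answer: Yes - the string 'if b then if b then a else a' has two distinct leftmost derivations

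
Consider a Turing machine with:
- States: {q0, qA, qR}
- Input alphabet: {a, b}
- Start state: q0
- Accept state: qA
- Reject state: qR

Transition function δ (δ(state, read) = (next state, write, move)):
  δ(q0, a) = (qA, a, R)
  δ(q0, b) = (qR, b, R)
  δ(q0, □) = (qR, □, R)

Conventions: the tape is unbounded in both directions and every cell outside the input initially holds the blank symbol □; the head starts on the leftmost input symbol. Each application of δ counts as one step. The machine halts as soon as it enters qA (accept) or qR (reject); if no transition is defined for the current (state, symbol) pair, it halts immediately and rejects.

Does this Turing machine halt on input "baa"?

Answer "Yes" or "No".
Step 0: [q0]baa (head at position 0)
Step 1: δ(q0, b) = (qR, b, R)  ⊢  b[qR]aa (head at position 1)
The machine is in qR, so it halts and rejects.
It halts after 1 steps.

Final answer: Yes - halts after 1 steps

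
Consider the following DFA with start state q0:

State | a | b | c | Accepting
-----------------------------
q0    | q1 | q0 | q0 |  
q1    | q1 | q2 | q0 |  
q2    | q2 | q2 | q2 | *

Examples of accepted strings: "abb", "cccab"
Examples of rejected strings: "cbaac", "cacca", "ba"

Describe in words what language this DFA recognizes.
strings over {a,b,c} containing 'ab' as substring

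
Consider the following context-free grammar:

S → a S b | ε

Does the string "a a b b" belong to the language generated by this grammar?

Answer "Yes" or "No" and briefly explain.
A derivation exists: S ⇒ a S b ⇒ a a S b b ⇒ a a b b (using S → a S b twice, then S → ε).

Final answer: Yes - a valid derivation exists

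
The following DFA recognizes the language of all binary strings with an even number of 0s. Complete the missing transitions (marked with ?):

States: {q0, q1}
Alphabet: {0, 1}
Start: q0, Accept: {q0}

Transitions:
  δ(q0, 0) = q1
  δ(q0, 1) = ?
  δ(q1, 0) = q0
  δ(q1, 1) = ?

What each state remembers (consistent with the given transitions and accept states):
  q0: an even number of 0s has been read so far
  q1: an odd number of 0s has been read so far
Filling in the missing entries:
  δ(q0, 1): in q0 (an even number of 0s has been read so far), after reading 1 we have: an even number of 0s has been read so far → q0
  δ(q1, 1): in q1 (an odd number of 0s has been read so far), after reading 1 we have: an odd number of 0s has been read so far → q1

Final answer: δ(q0, 1) = q0; δ(q1, 1) = q1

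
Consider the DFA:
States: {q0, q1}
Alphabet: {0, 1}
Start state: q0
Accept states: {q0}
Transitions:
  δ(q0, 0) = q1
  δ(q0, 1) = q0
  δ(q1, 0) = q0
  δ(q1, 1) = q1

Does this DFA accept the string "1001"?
Processing string "1001":
  q0 --1--> q0
  q0 --0--> q1
  q1 --0--> q0
  q0 --1--> q0
Final state: q0
Accept states: {q0}
q0 is an accept state, so the string is accepted.

Final answer: Yes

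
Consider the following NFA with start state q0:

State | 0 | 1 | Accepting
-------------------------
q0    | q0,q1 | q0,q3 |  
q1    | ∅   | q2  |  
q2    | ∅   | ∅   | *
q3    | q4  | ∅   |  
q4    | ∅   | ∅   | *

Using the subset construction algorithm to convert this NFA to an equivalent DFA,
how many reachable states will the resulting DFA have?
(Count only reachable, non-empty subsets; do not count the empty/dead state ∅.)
Start subset: {q0}
{q0}: on 0 → {q0, q1}, on 1 → {q0, q3}
{q0, q1}: on 0 → {q0, q1}, on 1 → {q0, q2, q3}
{q0, q3}: on 0 → {q0, q1, q4}, on 1 → {q0, q3}
{q0, q2, q3}: on 0 → {q0, q1, q4}, on 1 → {q0, q3}
{q0, q1, q4}: on 0 → {q0, q1}, on 1 → {q0, q2, q3}
Reachable non-empty subsets: {q0}, {q0, q1}, {q0, q3}, {q0, q2, q3}, {q0, q1, q4} — 5 in total.

Final answer: 5 states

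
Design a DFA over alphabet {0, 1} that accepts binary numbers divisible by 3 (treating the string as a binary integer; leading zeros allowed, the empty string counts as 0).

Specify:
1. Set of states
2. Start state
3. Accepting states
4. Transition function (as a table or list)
One valid DFA (any DFA recognizing the same language is acceptable):
States: {q0, q1, q2}
Start: q0
Accepting: {q0}
Transitions (accepting states marked with *):
State | 0 | 1 | Accepting
-------------------------
q0    | q0 | q1 | *
q1    | q2 | q0 |  
q2    | q1 | q2 |  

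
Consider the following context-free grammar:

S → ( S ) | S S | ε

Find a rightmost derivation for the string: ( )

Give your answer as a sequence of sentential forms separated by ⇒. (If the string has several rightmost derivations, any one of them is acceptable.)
Start with S.
Step 1: the rightmost non-terminal is S; apply S → ( S ):  ( S )
Step 2: the rightmost non-terminal is S; apply S → ε:  ( )

Final answer: S ⇒ ( S ) ⇒ ( )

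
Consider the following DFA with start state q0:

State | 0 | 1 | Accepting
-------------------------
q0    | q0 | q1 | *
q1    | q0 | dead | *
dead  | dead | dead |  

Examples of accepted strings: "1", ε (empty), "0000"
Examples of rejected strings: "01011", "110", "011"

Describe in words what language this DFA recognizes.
binary strings with no two consecutive 1s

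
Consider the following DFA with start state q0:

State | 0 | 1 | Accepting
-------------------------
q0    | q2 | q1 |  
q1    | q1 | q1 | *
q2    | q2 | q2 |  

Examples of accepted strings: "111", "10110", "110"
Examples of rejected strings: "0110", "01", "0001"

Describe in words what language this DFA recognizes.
non-empty binary strings starting with 1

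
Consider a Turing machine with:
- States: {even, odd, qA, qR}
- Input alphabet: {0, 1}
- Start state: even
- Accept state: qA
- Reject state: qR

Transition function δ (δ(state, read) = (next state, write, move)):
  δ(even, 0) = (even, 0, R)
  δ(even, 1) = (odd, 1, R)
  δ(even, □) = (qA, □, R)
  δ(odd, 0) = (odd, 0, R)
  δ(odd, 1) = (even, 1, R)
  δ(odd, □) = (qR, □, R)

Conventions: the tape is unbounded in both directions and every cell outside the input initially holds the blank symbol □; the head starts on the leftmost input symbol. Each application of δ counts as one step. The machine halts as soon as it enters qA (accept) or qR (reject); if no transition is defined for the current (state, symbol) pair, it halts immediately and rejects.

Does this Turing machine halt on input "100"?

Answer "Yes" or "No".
Step 0: [even]100 (head at position 0)
Step 1: δ(even, 1) = (odd, 1, R)  ⊢  1[odd]00 (head at position 1)
Step 2: δ(odd, 0) = (odd, 0, R)  ⊢  10[odd]0 (head at position 2)
Step 3: δ(odd, 0) = (odd, 0, R)  ⊢  100[odd]□ (head at position 3)
Step 4: δ(odd, □) = (qR, □, R)  ⊢  100□[qR]□ (head at position 4)
The machine is in qR, so it halts and rejects.
It halts after 4 steps.

Final answer: Yes - halts after 4 steps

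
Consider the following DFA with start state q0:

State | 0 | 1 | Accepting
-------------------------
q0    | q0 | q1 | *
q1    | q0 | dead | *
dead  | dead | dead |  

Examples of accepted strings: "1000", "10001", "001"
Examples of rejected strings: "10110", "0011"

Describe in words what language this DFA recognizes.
binary strings with no two consecutive 1s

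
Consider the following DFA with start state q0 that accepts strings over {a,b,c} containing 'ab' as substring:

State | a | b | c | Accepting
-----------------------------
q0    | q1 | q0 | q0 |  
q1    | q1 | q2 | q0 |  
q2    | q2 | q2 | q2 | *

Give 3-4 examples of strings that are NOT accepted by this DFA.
Any strings that end in a non-accepting state work; for example:
"aa": q0 → q1 → q1; q1 is not accepting → rejected
"bca": q0 → q0 → q0 → q1; q1 is not accepting → rejected
"bbbc": q0 → q0 → q0 → q0 → q0; q0 is not accepting → rejected
"cacb": q0 → q0 → q1 → q0 → q0; q0 is not accepting → rejected

Final answer: "aa", "bca", "bbbc", "cacb"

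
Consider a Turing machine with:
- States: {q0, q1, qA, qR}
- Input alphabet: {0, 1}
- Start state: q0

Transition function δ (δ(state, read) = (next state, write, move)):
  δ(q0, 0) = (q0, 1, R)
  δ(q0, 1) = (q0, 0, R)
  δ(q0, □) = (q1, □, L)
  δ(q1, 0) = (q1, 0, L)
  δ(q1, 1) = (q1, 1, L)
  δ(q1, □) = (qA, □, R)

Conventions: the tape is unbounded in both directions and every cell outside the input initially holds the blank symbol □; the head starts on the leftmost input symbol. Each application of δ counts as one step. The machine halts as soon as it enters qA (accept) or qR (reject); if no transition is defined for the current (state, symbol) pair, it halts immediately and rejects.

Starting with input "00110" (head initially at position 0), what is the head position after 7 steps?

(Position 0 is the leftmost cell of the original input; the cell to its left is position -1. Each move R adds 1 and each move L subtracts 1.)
Step 0: [q0]00110 (head at position 0)
Step 1: δ(q0, 0) = (q0, 1, R)  ⊢  1[q0]0110 (head at position 1)
Step 2: δ(q0, 0) = (q0, 1, R)  ⊢  11[q0]110 (head at position 2)
Step 3: δ(q0, 1) = (q0, 0, R)  ⊢  110[q0]10 (head at position 3)
Step 4: δ(q0, 1) = (q0, 0, R)  ⊢  1100[q0]0 (head at position 4)
Step 5: δ(q0, 0) = (q0, 1, R)  ⊢  11001[q0]□ (head at position 5)
Step 6: δ(q0, □) = (q1, □, L)  ⊢  1100[q1]1□ (head at position 4)
Step 7: δ(q1, 1) = (q1, 1, L)  ⊢  110[q1]01□ (head at position 3)
Head position after 7 steps: 3

Final answer: Position 3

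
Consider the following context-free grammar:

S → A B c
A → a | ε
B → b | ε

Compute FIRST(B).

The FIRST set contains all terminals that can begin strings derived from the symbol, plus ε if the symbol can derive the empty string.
B → b contributes b; B → ε makes B nullable, contributing ε. FIRST(B) = {b, ε}.

Final answer: {b, ε}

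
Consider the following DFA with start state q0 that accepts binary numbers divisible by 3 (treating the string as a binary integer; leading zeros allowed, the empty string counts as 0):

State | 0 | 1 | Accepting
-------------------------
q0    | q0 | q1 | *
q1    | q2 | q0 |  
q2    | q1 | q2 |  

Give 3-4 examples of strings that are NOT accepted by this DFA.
Any strings that end in a non-accepting state work; for example:
"010": q0 → q0 → q1 → q2; q2 is not accepting → rejected
"100": q0 → q1 → q2 → q1; q1 is not accepting → rejected
"0101": q0 → q0 → q1 → q2 → q2; q2 is not accepting → rejected
"1110": q0 → q1 → q0 → q1 → q2; q2 is not accepting → rejected

Final answer: "010", "100", "0101", "1110"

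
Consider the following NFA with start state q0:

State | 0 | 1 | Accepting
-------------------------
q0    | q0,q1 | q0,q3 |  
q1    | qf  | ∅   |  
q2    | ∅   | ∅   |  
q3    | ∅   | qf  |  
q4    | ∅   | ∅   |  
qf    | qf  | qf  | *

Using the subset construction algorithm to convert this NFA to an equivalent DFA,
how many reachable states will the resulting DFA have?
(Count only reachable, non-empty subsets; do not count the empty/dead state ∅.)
Start subset: {q0}
{q0}: on 0 → {q0, q1}, on 1 → {q0, q3}
{q0, q1}: on 0 → {q0, q1, qf}, on 1 → {q0, q3}
{q0, q3}: on 0 → {q0, q1}, on 1 → {q0, q3, qf}
{q0, q1, qf}: on 0 → {q0, q1, qf}, on 1 → {q0, q3, qf}
{q0, q3, qf}: on 0 → {q0, q1, qf}, on 1 → {q0, q3, qf}
Reachable non-empty subsets: {q0}, {q0, q1}, {q0, q3}, {q0, q1, qf}, {q0, q3, qf} — 5 in total.

Final answer: 5 states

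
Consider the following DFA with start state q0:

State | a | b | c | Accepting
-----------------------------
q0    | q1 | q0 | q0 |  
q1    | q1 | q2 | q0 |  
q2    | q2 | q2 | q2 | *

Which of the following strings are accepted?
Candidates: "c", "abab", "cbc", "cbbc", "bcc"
"c": q0 → q0; q0 is not accepting → rejected
"abab": q0 → q1 → q2 → q2 → q2; q2 is accepting → accepted
"cbc": q0 → q0 → q0 → q0; q0 is not accepting → rejected
"cbbc": q0 → q0 → q0 → q0 → q0; q0 is not accepting → rejected
"bcc": q0 → q0 → q0 → q0; q0 is not accepting → rejected

Final answer: "abab"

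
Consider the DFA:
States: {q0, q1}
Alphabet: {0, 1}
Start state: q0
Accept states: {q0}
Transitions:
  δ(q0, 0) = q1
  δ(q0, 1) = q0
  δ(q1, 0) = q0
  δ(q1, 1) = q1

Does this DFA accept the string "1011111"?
Processing string "1011111":
  q0 --1--> q0
  q0 --0--> q1
  q1 --1--> q1
  q1 --1--> q1
  q1 --1--> q1
  q1 --1--> q1
  q1 --1--> q1
Final state: q1
Accept states: {q0}
q1 is not an accept state, so the string is rejected.

Final answer: No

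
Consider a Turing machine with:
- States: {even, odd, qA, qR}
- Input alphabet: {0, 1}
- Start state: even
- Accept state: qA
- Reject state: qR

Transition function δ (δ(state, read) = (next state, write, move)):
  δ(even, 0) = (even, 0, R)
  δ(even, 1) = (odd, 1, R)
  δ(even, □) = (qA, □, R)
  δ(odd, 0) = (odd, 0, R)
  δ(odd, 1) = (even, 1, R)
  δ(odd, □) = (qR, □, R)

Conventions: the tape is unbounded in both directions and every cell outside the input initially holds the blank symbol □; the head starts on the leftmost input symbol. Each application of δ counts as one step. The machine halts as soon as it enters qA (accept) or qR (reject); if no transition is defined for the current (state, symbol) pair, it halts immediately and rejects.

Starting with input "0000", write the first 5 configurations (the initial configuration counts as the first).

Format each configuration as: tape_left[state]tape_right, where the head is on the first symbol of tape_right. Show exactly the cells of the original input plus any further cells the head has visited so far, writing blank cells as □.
Step 0: [even]0000 (head at position 0)
Step 1: δ(even, 0) = (even, 0, R)  ⊢  0[even]000 (head at position 1)
Step 2: δ(even, 0) = (even, 0, R)  ⊢  00[even]00 (head at position 2)
Step 3: δ(even, 0) = (even, 0, R)  ⊢  000[even]0 (head at position 3)
Step 4: δ(even, 0) = (even, 0, R)  ⊢  0000[even]□ (head at position 4)

Final answer: [even]0000 ⊢ 0[even]000 ⊢ 00[even]00 ⊢ 000[even]0 ⊢ 0000[even]□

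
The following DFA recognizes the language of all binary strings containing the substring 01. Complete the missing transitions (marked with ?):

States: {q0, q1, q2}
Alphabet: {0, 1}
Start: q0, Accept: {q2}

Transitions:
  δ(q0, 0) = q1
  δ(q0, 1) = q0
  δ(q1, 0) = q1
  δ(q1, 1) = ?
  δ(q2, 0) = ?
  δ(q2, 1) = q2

What each state remembers (consistent with the given transitions and accept states):
  q0: 01 not seen yet and the last symbol was not 0
  q1: 01 not seen yet and the last symbol was 0
  q2: the substring 01 has already been seen
Filling in the missing entries:
  δ(q1, 1): in q1 (01 not seen yet and the last symbol was 0), after reading 1 we have: the substring 01 has already been seen → q2
  δ(q2, 0): in q2 (the substring 01 has already been seen), after reading 0 we have: the substring 01 has already been seen → q2

Final answer: δ(q1, 1) = q2; δ(q2, 0) = q2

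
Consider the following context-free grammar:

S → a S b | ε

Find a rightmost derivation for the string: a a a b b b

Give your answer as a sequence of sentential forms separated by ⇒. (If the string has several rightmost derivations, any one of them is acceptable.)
Start with S.
Step 1: the rightmost non-terminal is S; apply S → a S b:  a S b
Step 2: the rightmost non-terminal is S; apply S → a S b:  a a S b b
Step 3: the rightmost non-terminal is S; apply S → a S b:  a a a S b b b
Step 4: the rightmost non-terminal is S; apply S → ε:  a a a b b b

Final answer: S ⇒ a S b ⇒ a a S b b ⇒ a a a S b b b ⇒ a a a b b b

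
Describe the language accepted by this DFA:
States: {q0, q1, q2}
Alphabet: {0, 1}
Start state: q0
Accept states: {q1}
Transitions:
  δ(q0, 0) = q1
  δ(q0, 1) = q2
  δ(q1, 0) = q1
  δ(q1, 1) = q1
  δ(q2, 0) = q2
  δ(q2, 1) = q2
Analyzing the DFA structure:
Start state: q0
Accept states: {q1}
Interpreting what each state remembers (checking against the transitions):
  q0: nothing has been read yet
  q1: the first symbol was 0
  q2: the first symbol was 1 (trap state)
  δ(q0, 0): in q0 (nothing has been read yet), after reading 0 we have: the first symbol was 0 → q1
  δ(q0, 1): in q0 (nothing has been read yet), after reading 1 we have: the first symbol was 1 (trap state) → q2
  δ(q1, 0): in q1 (the first symbol was 0), after reading 0 we have: the first symbol was 0 → q1
  δ(q1, 1): in q1 (the first symbol was 0), after reading 1 we have: the first symbol was 0 → q1
  δ(q2, 0): in q2 (the first symbol was 1 (trap state)), after reading 0 we have: the first symbol was 1 (trap state) → q2
  δ(q2, 1): in q2 (the first symbol was 1 (trap state)), after reading 1 we have: the first symbol was 1 (trap state) → q2
A string is accepted iff it ends in {q1}, i.e. the first symbol was 0.
Language: All binary strings starting with 0

Final answer: All binary strings starting with 0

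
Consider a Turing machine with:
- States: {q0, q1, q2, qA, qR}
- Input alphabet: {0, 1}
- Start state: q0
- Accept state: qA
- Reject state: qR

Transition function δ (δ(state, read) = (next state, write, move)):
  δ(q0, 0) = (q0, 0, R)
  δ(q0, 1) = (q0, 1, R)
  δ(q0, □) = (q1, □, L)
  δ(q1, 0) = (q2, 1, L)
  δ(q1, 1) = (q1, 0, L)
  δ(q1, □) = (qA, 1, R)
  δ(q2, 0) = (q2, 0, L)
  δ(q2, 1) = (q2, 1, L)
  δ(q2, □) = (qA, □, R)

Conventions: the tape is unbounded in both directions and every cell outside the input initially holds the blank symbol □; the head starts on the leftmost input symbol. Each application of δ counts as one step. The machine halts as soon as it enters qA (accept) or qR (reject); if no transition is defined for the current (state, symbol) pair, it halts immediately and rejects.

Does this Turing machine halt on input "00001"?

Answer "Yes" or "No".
Step 0: [q0]00001 (head at position 0)
Step 1: δ(q0, 0) = (q0, 0, R)  ⊢  0[q0]0001 (head at position 1)
Step 2: δ(q0, 0) = (q0, 0, R)  ⊢  00[q0]001 (head at position 2)
Step 3: δ(q0, 0) = (q0, 0, R)  ⊢  000[q0]01 (head at position 3)
Step 4: δ(q0, 0) = (q0, 0, R)  ⊢  0000[q0]1 (head at position 4)
Step 5: δ(q0, 1) = (q0, 1, R)  ⊢  00001[q0]□ (head at position 5)
Step 6: δ(q0, □) = (q1, □, L)  ⊢  0000[q1]1□ (head at position 4)
Step 7: δ(q1, 1) = (q1, 0, L)  ⊢  000[q1]00□ (head at position 3)
Step 8: δ(q1, 0) = (q2, 1, L)  ⊢  00[q2]010□ (head at position 2)
Step 9: δ(q2, 0) = (q2, 0, L)  ⊢  0[q2]0010□ (head at position 1)
Step 10: δ(q2, 0) = (q2, 0, L)  ⊢  [q2]00010□ (head at position 0)
Step 11: δ(q2, 0) = (q2, 0, L)  ⊢  [q2]□00010□ (head at position -1)
Step 12: δ(q2, □) = (qA, □, R)  ⊢  □[qA]00010□ (head at position 0)
The machine is in qA, so it halts and accepts.
It halts after 12 steps.

Final answer: Yes - halts after 12 steps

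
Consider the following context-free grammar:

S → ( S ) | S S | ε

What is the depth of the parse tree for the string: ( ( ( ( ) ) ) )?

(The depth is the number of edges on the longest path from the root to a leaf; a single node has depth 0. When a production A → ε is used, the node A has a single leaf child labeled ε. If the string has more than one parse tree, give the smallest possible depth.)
The string is 4 nested pairs. The shallowest parse tree applies S → ( S ) 4 times (one node per nested pair, each a child of the previous) and then S → ε in the middle.
S nodes at depths 0..4, ε leaf at depth 5; parentheses leaves are at depths 1..4.
(Using S → S S with an S → ε child anywhere only adds levels, so it cannot give a shallower tree.)
Depth = 5.

Final answer: 5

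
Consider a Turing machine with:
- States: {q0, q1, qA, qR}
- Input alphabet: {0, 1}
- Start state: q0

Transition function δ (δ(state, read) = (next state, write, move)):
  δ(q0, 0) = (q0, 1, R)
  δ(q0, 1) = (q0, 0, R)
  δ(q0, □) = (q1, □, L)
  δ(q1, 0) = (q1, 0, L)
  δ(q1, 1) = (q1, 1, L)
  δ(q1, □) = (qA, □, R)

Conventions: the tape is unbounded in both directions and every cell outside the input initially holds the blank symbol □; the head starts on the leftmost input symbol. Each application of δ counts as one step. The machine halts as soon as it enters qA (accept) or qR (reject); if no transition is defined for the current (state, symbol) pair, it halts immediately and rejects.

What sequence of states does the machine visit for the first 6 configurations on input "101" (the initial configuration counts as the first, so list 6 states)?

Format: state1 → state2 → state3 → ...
Step 0: [q0]101 (head at position 0)
Step 1: δ(q0, 1) = (q0, 0, R)  ⊢  0[q0]01 (head at position 1)
Step 2: δ(q0, 0) = (q0, 1, R)  ⊢  01[q0]1 (head at position 2)
Step 3: δ(q0, 1) = (q0, 0, R)  ⊢  010[q0]□ (head at position 3)
Step 4: δ(q0, □) = (q1, □, L)  ⊢  01[q1]0□ (head at position 2)
Step 5: δ(q1, 0) = (q1, 0, L)  ⊢  0[q1]10□ (head at position 1)
Reading off the states of these 6 configurations: q0 → q0 → q0 → q0 → q1 → q1

Final answer: q0 → q0 → q0 → q0 → q1 → q1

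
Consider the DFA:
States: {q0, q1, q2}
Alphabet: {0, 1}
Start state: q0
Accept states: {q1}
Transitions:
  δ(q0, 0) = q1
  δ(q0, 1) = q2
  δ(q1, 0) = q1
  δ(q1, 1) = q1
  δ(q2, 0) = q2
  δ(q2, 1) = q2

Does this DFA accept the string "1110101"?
Processing string "1110101":
  q0 --1--> q2
  q2 --1--> q2
  q2 --1--> q2
  q2 --0--> q2
  q2 --1--> q2
  q2 --0--> q2
  q2 --1--> q2
Final state: q2
Accept states: {q1}
q2 is not an accept state, so the string is rejected.

Final answer: No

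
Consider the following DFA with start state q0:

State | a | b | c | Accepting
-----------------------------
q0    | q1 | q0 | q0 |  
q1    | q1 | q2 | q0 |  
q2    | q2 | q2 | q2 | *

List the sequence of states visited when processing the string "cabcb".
q0 → q0 → q1 → q2 → q2 → q2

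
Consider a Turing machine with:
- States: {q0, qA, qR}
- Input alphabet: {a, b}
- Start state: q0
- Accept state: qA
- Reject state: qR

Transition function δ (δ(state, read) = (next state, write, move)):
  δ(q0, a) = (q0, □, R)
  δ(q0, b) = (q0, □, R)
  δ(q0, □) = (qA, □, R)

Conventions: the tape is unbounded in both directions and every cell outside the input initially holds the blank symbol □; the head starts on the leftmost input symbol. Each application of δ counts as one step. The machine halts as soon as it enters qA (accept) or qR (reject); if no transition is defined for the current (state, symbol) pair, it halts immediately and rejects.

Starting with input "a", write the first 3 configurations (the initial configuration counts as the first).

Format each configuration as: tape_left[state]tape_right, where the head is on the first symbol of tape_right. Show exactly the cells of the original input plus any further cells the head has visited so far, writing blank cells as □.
Step 0: [q0]a (head at position 0)
Step 1: δ(q0, a) = (q0, □, R)  ⊢  □[q0]□ (head at position 1)
Step 2: δ(q0, □) = (qA, □, R)  ⊢  □□[qA]□ (head at position 2)

Final answer: [q0]a ⊢ □[q0]□ ⊢ □□[qA]□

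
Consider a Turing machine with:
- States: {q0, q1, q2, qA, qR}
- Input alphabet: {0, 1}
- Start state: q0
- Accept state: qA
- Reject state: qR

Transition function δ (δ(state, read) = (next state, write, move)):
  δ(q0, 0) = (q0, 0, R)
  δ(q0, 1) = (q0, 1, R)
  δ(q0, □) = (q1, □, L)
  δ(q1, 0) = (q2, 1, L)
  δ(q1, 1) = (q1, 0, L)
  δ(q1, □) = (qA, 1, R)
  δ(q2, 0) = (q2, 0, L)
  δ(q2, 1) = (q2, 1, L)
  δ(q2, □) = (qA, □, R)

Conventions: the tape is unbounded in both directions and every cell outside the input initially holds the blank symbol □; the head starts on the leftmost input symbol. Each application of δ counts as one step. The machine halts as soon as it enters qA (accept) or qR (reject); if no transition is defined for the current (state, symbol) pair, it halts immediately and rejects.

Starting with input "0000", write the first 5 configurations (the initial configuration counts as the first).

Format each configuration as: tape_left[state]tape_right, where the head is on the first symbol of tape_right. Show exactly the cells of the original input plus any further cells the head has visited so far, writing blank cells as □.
Step 0: [q0]0000 (head at position 0)
Step 1: δ(q0, 0) = (q0, 0, R)  ⊢  0[q0]000 (head at position 1)
Step 2: δ(q0, 0) = (q0, 0, R)  ⊢  00[q0]00 (head at position 2)
Step 3: δ(q0, 0) = (q0, 0, R)  ⊢  000[q0]0 (head at position 3)
Step 4: δ(q0, 0) = (q0, 0, R)  ⊢  0000[q0]□ (head at position 4)

Final answer: [q0]0000 ⊢ 0[q0]000 ⊢ 00[q0]00 ⊢ 000[q0]0 ⊢ 0000[q0]□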